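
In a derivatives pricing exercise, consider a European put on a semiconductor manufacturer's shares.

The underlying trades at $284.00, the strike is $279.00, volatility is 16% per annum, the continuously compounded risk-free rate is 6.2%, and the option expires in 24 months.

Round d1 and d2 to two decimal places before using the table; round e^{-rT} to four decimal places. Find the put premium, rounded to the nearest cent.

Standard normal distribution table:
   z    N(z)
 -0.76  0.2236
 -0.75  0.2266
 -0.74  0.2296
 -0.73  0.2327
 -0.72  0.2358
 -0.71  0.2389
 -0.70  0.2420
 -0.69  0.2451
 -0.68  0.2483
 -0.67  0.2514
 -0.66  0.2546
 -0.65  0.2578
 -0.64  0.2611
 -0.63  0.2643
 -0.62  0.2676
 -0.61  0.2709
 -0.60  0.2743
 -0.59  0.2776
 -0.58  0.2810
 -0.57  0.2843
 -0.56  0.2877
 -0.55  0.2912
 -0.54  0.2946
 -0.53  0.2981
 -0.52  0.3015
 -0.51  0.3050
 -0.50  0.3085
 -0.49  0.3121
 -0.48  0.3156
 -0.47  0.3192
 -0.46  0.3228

σ√T = 0.16 × 1.4142 = 0.2263
d₁ = [ln(284/279) + (0.062 + ½·0.16²)·2] / (σ√T) = (0.0178 + 0.1496) / 0.2263 = 0.7396 which rounds to 0.74
d₂ = 0.7396 − 0.2263 = 0.5134 which rounds to 0.51
exp(−rT) = exp(−0.062·2) = 0.8834
N(−d₂) = N(-0.51) = 0.3050;  N(−d₁) = N(-0.74) = 0.2296
P = 279·0.8834·0.3050 − 284·0.2296 = 75.1729 − 65.2064 = 9.9665

$9.97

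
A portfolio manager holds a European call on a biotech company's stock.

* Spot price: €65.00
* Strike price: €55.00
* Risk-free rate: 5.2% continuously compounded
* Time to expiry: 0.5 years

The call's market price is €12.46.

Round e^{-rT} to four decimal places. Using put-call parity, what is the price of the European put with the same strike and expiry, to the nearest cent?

e^(−rT) = e^(−0.052·0.5) = 0.9743
Put-call parity: C − P = S − K·e^(−rT) = 65 − 55·0.9743 = 65 − 53.5865 = 11.4135
P = C − (C − P) = 12.46 − (11.4135) = 1.0465

€1.05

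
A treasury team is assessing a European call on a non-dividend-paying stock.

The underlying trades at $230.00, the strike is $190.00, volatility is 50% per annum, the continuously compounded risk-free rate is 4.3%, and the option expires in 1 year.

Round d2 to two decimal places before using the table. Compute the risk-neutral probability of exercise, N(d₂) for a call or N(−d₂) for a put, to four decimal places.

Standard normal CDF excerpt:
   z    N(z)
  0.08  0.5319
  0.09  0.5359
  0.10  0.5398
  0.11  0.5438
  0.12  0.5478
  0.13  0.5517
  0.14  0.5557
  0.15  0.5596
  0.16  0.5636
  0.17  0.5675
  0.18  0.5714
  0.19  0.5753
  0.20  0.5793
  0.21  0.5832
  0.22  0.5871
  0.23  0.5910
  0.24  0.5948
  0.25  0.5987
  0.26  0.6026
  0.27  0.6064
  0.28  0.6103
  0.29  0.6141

T = 1;  σ√T = 0.5000
d₁ = [ln(230/190) + (0.043 + 0.5²/2)·1] / 0.5000 = [0.1911 + 0.1680] / 0.5000 = 0.7181 ≈ 0.72
d₂ = d₁ − σ√T = 0.7181 − 0.5000 = 0.2181 ≈ 0.22
Pr(exercise) under Q = N(d₂) = 0.5871

0.5871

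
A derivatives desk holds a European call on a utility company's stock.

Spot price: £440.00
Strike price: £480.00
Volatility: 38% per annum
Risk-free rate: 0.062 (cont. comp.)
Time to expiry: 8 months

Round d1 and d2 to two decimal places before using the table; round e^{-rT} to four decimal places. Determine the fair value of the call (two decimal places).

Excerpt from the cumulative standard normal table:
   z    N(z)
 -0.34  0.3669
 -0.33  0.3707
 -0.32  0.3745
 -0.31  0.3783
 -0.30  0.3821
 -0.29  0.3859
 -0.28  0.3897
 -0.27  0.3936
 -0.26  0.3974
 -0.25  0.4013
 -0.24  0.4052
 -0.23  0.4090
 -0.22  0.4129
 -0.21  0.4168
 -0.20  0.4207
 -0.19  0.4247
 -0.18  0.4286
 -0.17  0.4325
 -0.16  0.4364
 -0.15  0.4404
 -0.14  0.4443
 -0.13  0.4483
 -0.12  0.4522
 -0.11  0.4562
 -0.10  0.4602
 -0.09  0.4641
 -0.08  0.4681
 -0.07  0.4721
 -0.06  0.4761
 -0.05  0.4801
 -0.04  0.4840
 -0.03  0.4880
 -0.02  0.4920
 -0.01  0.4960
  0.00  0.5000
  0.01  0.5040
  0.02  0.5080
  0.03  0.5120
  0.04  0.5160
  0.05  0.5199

£45.78

T = 0.6667;  σ√T = 0.3103
d₁ = [ln(440/480) + (0.062 + 0.38²/2)·0.6667] / 0.3103 = [-0.0870 + 0.0895] / 0.3103 = 0.0079 ⇒ 0.01
d₂ = d₁ − σ√T = 0.0079 − 0.3103 = -0.3024 ⇒ -0.30
exp(−rT) = exp(−0.062·0.6667) = 0.9595
C = 440·N(0.01) − 480·0.9595·N(-0.30) = 440·0.5040 − 480·0.9595·0.3821 = 221.7600 − 175.9800 = 45.7800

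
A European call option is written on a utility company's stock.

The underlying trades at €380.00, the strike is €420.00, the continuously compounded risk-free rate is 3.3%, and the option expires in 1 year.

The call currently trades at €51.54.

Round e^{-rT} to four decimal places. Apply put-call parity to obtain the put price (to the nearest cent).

€77.89

exp(−rT) = exp(−0.033·1) = 0.9675
Put-call parity: C − P = S − K·e^(−rT) = 380 − 420·0.9675 = 380 − 406.3500 = -26.3500
P = C − (C − P) = 51.54 − (-26.3500) = 77.8900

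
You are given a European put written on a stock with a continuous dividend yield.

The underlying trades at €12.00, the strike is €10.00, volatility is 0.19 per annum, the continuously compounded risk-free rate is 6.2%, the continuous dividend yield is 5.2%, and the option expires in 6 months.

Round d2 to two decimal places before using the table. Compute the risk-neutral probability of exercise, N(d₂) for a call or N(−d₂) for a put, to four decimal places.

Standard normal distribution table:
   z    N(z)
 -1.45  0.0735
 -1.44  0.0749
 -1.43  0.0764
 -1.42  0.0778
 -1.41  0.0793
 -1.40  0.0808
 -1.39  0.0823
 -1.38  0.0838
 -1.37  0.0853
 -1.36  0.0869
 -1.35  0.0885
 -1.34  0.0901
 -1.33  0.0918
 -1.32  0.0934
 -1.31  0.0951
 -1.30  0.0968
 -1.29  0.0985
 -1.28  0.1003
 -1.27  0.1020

σ√T = 0.19 × 0.7071 = 0.1344
d₁ = [ln(12/10) + (0.062 − 0.052 + 0.19²/2)·0.5] / 0.1344 = [0.1823 + 0.0140] / 0.1344 = 1.4615 which rounds to 1.46
d₂ = d₁ − σ√T = 1.4615 − 0.1344 = 1.3271 which rounds to 1.33
Pr(exercise) under Q = N(−d₂) = N(-1.33) = 0.0918

0.0918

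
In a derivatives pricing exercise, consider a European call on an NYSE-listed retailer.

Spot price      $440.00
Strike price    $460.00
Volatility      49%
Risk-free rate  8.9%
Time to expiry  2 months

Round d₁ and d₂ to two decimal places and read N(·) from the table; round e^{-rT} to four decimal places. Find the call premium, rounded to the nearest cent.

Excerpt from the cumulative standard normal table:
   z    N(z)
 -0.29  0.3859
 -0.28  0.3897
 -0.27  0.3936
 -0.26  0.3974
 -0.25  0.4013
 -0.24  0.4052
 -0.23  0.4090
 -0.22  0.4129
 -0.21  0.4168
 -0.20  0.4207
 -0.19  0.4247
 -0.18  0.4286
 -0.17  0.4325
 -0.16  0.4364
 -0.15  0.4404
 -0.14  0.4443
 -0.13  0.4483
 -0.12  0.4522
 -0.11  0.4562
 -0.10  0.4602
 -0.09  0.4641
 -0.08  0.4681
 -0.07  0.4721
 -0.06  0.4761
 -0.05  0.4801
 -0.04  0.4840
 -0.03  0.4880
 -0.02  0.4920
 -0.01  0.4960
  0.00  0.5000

T = 0.1667;  σ√T = 0.2000
d₁ = [ln(440/460) + (0.089 + 0.49²/2)·0.1667] / 0.2000 = [-0.0445 + 0.0348] / 0.2000 = -0.0480 → -0.05
d₂ = d₁ − σ√T = -0.0480 − 0.2000 = -0.2481 → -0.25
e^(−rT) = e^(−0.089·0.1667) = 0.9853
N(d₁) = N(-0.05) = 0.4801;  N(d₂) = N(-0.25) = 0.4013
C = 440·0.4801 − 460·0.9853·0.4013 = 211.2440 − 181.8844 = 29.3596

$29.36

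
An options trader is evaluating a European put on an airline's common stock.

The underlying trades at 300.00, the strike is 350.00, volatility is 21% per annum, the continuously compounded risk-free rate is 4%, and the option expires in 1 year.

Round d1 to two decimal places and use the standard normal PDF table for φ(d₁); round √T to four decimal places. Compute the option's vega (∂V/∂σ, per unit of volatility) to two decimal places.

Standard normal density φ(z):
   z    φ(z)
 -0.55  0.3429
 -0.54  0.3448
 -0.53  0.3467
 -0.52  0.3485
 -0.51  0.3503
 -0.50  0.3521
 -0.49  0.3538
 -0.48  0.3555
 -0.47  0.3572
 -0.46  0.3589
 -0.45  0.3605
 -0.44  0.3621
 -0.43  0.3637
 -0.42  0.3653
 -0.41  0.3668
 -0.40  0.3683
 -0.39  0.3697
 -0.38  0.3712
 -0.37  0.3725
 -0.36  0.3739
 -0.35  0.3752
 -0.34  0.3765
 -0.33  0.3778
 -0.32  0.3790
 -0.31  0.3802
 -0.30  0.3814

108.63

T = 1;  σ√T = 0.2100
d₁ = [ln(300/350) + (0.04 + 0.21²/2)·1] / 0.2100 = [-0.1542 + 0.0620] / 0.2100 = -0.4386 which rounds to -0.44
√T = √1 = 1.0000
φ(d₁) = φ(-0.44) = 0.3621
vega = S·φ(d₁)·√T = 300·0.3621·1.0000 = 108.6300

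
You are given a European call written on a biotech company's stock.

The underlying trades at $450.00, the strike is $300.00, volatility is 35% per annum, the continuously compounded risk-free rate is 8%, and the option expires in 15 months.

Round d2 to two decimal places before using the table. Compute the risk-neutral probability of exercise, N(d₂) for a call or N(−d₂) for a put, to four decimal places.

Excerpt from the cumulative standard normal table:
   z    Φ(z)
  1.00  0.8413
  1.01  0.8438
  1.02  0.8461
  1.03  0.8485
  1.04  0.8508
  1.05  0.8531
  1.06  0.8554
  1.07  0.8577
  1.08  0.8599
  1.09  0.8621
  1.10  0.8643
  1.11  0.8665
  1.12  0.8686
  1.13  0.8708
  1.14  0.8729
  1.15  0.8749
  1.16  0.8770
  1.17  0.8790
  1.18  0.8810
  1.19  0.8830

0.8643

σ√T = 0.35 × 1.1180 = 0.3913
d₁ = [ln(450/300) + (0.08 + 0.35²/2)·1.25] / 0.3913 = [0.4055 + 0.1766] / 0.3913 = 1.4874 ≈ 1.49
d₂ = d₁ − σ√T = 1.4874 − 0.3913 = 1.0961 ≈ 1.10
Pr(exercise) under Q = N(d₂) = 0.8643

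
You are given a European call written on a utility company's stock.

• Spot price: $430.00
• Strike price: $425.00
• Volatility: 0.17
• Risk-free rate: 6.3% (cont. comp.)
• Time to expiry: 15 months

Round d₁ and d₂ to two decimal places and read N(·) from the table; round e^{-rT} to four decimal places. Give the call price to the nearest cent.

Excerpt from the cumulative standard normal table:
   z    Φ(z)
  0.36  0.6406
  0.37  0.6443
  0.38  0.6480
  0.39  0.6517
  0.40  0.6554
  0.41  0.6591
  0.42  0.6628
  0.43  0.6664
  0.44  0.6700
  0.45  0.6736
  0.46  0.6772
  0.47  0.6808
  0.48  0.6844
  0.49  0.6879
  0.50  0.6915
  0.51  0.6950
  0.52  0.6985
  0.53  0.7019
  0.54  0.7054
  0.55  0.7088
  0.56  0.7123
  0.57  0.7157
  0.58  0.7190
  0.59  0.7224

$53.20

σ√T = 0.17·√1.25 = 0.1901
d₁ = [ln(430/425) + (0.063 + 0.17²/2)·1.25] / 0.1901 = [0.0117 + 0.0968] / 0.1901 = 0.5709 → 0.57
d₂ = d₁ − σ√T = 0.5709 − 0.1901 = 0.3808 → 0.38
exp(−rT) = exp(−0.063·1.25) = 0.9243
C = 430·N(0.57) − 425·0.9243·N(0.38) = 430·0.7157 − 425·0.9243·0.6480 = 307.7510 − 254.5522 = 53.1988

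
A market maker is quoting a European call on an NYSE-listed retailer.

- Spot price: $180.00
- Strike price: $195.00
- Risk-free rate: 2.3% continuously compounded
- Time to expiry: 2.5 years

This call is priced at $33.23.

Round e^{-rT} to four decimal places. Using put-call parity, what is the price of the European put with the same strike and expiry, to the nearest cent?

$37.33

e^(−rT) = e^(−0.023·2.5) = 0.9441
Put-call parity: C − P = S − K·e^(−rT) = 180 − 195·0.9441 = 180 − 184.0995 = -4.0995
P = C − (C − P) = 33.23 − (-4.0995) = 37.3295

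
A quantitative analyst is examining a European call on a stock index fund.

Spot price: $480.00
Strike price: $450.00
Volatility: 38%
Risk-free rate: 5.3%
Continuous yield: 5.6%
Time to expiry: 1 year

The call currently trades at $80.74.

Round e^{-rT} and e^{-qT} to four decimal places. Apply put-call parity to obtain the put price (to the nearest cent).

$53.68

exp(−qT) = exp(−0.056·1) = 0.9455;  exp(−rT) = exp(−0.053·1) = 0.9484
Put-call parity: C − P = S·e^(−qT) − K·e^(−rT) = 480·0.9455 − 450·0.9484 = 453.8400 − 426.7800 = 27.0600
P = C − (C − P) = 80.74 − (27.0600) = 53.6800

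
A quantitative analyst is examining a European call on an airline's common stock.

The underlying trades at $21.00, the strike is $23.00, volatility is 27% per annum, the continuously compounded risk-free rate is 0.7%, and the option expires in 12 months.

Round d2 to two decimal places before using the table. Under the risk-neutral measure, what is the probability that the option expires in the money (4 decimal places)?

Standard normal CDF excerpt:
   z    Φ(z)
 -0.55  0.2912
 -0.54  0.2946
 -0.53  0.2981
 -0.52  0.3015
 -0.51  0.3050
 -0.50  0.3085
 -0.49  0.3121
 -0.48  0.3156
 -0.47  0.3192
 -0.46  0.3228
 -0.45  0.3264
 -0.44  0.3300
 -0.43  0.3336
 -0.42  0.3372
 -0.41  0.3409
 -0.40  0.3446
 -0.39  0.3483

0.3264

σ√T = 0.27·√1 = 0.2700
d₁ = [ln(21/23) + (0.007 + 0.27²/2)·1] / 0.2700 = [-0.0910 + 0.0435] / 0.2700 = -0.1760 ⇒ -0.18
d₂ = d₁ − σ√T = -0.1760 − 0.2700 = -0.4460 ⇒ -0.45
Risk-neutral Pr[S_T > K] = N(d₂) = N(-0.45) = 0.3264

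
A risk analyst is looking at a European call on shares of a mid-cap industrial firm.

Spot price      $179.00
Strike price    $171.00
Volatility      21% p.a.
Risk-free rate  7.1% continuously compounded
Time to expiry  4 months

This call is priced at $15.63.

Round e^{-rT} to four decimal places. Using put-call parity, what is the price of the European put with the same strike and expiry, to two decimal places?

e^(−rT) = e^(−0.071·0.3333) = 0.9766
Put-call parity: C − P = S − K·e^(−rT) = 179 − 171·0.9766 = 179 − 166.9986 = 12.0014
P = C − (C − P) = 15.63 − (12.0014) = 3.6286

$3.63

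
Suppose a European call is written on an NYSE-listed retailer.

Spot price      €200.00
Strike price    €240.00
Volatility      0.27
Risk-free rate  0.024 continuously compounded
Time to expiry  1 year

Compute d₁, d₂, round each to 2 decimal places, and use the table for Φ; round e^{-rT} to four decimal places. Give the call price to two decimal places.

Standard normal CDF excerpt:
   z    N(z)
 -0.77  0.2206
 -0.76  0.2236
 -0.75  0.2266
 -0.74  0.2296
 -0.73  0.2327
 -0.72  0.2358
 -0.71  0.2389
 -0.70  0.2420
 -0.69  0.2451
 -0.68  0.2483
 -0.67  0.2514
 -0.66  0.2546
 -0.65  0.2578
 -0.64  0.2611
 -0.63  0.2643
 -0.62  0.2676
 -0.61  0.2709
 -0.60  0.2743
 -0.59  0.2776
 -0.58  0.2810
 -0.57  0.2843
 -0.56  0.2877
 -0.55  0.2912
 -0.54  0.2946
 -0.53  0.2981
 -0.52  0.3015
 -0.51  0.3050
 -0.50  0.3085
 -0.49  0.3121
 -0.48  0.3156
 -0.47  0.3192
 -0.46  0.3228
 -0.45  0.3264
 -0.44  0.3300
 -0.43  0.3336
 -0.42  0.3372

€10.03

σ√T = 0.27 × 1.0000 = 0.2700
d₁ = [ln(200/240) + (0.024 + 0.27²/2)·1] / 0.2700 = [-0.1823 + 0.0605] / 0.2700 = -0.4514 ≈ -0.45
d₂ = d₁ − σ√T = -0.4514 − 0.2700 = -0.7214 ≈ -0.72
exp(−rT) = exp(−0.024·1) = 0.9763
N(d₁) = N(-0.45) = 0.3264;  N(d₂) = N(-0.72) = 0.2358
C = 200·0.3264 − 240·0.9763·0.2358 = 65.2800 − 55.2508 = 10.0292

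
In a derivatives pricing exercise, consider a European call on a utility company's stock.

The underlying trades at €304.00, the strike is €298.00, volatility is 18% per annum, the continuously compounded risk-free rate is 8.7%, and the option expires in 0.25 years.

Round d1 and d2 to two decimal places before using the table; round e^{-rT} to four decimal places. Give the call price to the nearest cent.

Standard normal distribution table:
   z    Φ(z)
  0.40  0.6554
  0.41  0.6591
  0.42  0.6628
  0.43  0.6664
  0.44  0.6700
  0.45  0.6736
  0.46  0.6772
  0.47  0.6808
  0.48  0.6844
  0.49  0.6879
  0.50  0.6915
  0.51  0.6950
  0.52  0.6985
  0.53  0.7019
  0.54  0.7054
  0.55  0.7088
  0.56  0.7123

σ√T = 0.18 × 0.5000 = 0.0900
d₁ = [ln(304/298) + (0.087 + 0.18²/2)·0.25] / 0.0900 = [0.0199 + 0.0258] / 0.0900 = 0.5082 → 0.51
d₂ = d₁ − σ√T = 0.5082 − 0.0900 = 0.4182 → 0.42
e^(−rT) = e^(−0.087·0.25) = 0.9785
N(d₁) = N(0.51) = 0.6950;  N(d₂) = N(0.42) = 0.6628
C = 304·0.6950 − 298·0.9785·0.6628 = 211.2800 − 193.2678 = 18.0122

€18.01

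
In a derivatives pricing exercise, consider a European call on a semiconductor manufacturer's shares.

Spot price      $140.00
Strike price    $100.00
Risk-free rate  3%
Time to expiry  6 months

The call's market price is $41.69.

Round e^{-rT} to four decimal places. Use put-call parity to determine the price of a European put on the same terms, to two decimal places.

$0.20

exp(−rT) = exp(−0.03·0.5) = 0.9851
Put-call parity: C − P = S − K·e^(−rT) = 140 − 100·0.9851 = 140 − 98.5100 = 41.4900
P = C − (C − P) = 41.69 − (41.4900) = 0.2000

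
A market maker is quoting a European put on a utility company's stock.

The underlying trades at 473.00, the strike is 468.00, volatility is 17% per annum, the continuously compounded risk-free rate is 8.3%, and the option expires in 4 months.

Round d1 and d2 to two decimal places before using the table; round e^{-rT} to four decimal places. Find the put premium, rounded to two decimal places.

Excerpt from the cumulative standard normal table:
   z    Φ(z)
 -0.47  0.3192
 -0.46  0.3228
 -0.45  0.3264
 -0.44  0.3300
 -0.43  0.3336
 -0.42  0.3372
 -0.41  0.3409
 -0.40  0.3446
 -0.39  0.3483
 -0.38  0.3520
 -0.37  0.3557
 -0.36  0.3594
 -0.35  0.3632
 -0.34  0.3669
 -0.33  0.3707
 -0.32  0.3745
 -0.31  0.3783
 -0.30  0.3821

σ√T = 0.17·√0.3333 = 0.0981
d₁ = [ln(473/468) + (0.083 + ½·0.17²)·0.3333] / (σ√T) = (0.0106 + 0.0325) / 0.0981 = 0.4392 ⇒ 0.44
d₂ = 0.4392 − 0.0981 = 0.3411 ⇒ 0.34
exp(−rT) = exp(−0.083·0.3333) = 0.9727
N(−d₂) = N(-0.34) = 0.3669;  N(−d₁) = N(-0.44) = 0.3300
P = 468·0.9727·0.3669 − 473·0.3300 = 167.0215 − 156.0900 = 10.9315

10.93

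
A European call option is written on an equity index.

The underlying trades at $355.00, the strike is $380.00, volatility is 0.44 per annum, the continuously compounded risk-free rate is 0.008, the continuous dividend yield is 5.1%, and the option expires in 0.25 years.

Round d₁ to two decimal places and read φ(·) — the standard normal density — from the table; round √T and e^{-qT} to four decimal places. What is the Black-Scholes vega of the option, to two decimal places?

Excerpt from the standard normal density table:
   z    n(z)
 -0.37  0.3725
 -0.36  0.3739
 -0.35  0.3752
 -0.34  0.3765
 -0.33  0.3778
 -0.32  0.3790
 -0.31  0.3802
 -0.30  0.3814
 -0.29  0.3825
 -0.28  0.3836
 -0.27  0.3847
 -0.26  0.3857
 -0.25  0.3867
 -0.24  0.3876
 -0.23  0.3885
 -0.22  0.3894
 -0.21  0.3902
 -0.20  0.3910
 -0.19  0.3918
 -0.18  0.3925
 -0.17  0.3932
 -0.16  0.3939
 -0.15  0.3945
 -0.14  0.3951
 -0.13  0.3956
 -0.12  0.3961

T = 0.25;  σ√T = 0.2200
d₁ = [ln(355/380) + (0.008 − 0.051 + ½·0.44²)·0.25] / (σ√T) = (-0.0681 + 0.0135) / 0.2200 = -0.2482 which rounds to -0.25
√T = √0.25 = 0.5000
φ(d₁) = φ(-0.25) = 0.3867
e^(−qT) = e^(−0.051·0.25) = 0.9873
vega = S·e^(−qT)·φ(d₁)·√T = 355·0.9873·0.3867·0.5000 = 67.7675

67.77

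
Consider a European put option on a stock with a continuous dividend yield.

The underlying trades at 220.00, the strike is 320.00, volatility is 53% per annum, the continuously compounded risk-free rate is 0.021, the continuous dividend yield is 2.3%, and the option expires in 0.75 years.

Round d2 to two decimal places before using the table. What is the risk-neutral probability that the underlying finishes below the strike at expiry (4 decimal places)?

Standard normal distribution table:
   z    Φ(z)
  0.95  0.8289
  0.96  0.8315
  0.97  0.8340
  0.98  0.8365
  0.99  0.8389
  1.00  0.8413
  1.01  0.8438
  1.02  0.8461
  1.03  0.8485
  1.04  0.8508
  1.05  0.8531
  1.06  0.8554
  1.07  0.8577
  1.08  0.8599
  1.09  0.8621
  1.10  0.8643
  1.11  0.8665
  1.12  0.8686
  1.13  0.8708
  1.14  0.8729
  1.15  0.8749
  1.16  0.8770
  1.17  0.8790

0.8531

T = 0.75;  σ√T = 0.4590
d₁ = [ln(220/320) + (0.021 − 0.023 + 0.53²/2)·0.75] / 0.4590 = [-0.3747 + 0.1038] / 0.4590 = -0.5901 → -0.59
d₂ = d₁ − σ√T = -0.5901 − 0.4590 = -1.0491 → -1.05
Risk-neutral Pr[S_T < K] = N(−d₂) = N(1.05) = 0.8531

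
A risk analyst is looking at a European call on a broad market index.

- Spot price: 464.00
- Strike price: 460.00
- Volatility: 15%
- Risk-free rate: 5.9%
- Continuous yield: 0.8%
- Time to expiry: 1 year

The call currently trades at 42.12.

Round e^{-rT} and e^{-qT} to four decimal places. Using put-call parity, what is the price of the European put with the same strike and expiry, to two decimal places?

15.47

e^(−qT) = e^(−0.008·1) = 0.9920;  e^(−rT) = e^(−0.059·1) = 0.9427
Put-call parity: C − P = S·e^(−qT) − K·e^(−rT) = 464·0.9920 − 460·0.9427 = 460.2880 − 433.6420 = 26.6460
P = C − (C − P) = 42.12 − (26.6460) = 15.4740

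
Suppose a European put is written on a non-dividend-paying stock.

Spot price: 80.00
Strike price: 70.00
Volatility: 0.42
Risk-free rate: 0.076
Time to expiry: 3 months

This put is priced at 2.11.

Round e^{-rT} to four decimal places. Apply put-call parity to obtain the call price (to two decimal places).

exp(−rT) = exp(−0.076·0.25) = 0.9812
Put-call parity: C − P = S − K·e^(−rT) = 80 − 70·0.9812 = 80 − 68.6840 = 11.3160
C = P + (C − P) = 2.11 + (11.3160) = 13.4260

13.43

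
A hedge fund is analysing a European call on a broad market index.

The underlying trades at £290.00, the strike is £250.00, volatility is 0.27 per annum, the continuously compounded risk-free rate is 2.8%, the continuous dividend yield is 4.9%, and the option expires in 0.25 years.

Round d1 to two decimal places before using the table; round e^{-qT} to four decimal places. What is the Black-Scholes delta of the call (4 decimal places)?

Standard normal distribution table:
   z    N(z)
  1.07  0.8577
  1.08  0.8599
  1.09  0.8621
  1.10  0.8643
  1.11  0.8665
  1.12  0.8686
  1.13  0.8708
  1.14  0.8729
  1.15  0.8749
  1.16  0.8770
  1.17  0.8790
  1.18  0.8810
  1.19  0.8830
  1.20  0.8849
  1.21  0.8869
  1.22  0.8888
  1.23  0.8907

T = 0.25;  σ√T = 0.1350
ln(S/K) + (r − q + σ²/2)T = ln(290/250) + (0.028 − 0.049 + 0.27²/2)·0.25 = 0.1484 + 0.0039 = 0.1523
d₁ = 0.1523 / 0.1350 = 1.1280 ⇒ 1.13
N(d₁) = N(1.13) = 0.8708
Δ_call = exp(−qT)·N(d₁) = 0.9878·0.8708 = 0.8602

0.8602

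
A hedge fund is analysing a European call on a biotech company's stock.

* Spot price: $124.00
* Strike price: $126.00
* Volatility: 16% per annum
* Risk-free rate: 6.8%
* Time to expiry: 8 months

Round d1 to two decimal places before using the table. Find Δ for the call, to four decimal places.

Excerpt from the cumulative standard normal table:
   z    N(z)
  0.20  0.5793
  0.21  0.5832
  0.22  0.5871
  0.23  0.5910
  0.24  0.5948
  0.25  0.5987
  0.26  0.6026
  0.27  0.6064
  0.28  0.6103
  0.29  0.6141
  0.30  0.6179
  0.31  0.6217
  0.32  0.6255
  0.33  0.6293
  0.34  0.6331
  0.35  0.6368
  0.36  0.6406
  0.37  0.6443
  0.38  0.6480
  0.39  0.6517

0.6141

σ√T = 0.16·√0.6667 = 0.1306
d₁ = [ln(124/126) + (0.068 + 0.16²/2)·0.6667] / 0.1306 = [-0.0160 + 0.0539] / 0.1306 = 0.2899 → 0.29
N(d₁) = N(0.29) = 0.6141
Δ_call = N(d₁) = 0.6141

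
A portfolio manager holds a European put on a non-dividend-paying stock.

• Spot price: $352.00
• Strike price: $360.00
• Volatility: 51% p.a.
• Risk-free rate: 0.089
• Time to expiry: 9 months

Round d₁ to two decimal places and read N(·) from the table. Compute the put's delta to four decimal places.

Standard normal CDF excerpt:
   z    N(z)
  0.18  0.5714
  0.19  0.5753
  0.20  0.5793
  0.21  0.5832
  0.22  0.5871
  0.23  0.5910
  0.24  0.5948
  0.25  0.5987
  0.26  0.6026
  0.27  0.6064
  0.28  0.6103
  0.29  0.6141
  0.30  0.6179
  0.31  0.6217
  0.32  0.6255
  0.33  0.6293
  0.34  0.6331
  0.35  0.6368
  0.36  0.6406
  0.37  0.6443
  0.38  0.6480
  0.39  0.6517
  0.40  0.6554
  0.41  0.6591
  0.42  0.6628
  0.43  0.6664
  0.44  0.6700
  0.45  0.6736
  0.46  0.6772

σ√T = 0.51·√0.75 = 0.4417
d₁ = [ln(352/360) + (0.089 + 0.51²/2)·0.75] / 0.4417 = [-0.0225 + 0.1643] / 0.4417 = 0.3211 → 0.32
N(d₁) = N(0.32) = 0.6255
Δ_put = N(d₁) − 1 = 0.6255 − 1 = -0.3745

-0.3745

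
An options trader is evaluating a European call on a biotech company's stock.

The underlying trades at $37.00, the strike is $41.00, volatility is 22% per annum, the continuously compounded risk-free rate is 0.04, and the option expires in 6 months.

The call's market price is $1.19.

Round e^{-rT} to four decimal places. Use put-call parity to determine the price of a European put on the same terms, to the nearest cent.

exp(−rT) = exp(−0.04·0.5) = 0.9802
Put-call parity: C − P = S − K·e^(−rT) = 37 − 41·0.9802 = 37 − 40.1882 = -3.1882
P = C − (C − P) = 1.19 − (-3.1882) = 4.3782

$4.38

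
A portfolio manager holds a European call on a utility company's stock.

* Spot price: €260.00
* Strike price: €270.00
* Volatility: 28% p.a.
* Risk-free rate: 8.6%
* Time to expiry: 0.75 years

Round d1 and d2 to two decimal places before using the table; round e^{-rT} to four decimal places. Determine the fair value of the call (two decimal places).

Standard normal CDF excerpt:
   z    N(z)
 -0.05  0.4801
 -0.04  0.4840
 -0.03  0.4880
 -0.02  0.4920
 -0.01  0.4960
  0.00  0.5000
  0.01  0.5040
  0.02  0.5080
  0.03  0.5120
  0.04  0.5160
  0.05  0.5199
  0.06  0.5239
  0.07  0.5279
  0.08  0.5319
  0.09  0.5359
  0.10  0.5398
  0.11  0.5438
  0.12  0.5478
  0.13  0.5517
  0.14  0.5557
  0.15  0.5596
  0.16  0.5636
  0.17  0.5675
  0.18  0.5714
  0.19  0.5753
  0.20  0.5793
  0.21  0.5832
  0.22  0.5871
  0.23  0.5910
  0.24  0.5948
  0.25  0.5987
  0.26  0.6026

€28.11

T = 0.75;  σ√T = 0.2425
d₁ = [ln(260/270) + (0.086 + ½·0.28²)·0.75] / (σ√T) = (-0.0377 + 0.0939) / 0.2425 = 0.2316 → 0.23
d₂ = 0.2316 − 0.2425 = -0.0109 → -0.01
exp(−rT) = exp(−0.086·0.75) = 0.9375
N(d₁) = N(0.23) = 0.5910;  N(d₂) = N(-0.01) = 0.4960
C = 260·0.5910 − 270·0.9375·0.4960 = 153.6600 − 125.5500 = 28.1100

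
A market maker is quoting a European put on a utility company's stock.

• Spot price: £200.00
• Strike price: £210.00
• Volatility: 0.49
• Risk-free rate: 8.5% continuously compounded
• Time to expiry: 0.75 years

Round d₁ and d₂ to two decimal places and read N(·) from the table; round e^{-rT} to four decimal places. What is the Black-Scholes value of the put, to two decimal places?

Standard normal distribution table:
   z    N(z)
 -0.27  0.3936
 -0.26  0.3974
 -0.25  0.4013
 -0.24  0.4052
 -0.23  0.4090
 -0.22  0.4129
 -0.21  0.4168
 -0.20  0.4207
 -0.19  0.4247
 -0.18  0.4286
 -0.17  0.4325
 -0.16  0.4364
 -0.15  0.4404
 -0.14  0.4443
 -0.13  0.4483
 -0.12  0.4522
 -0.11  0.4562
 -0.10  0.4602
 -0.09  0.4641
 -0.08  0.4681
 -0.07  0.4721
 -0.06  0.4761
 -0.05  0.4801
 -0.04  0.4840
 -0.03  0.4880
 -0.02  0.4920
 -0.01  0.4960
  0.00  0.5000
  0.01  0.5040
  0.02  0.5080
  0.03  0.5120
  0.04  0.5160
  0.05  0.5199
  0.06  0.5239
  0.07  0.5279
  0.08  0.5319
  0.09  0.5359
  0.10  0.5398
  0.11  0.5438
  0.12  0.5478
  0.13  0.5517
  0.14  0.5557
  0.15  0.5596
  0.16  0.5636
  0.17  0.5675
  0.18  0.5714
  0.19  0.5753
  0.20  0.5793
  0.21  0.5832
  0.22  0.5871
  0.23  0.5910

£32.32

σ√T = 0.49·√0.75 = 0.4244
d₁ = [ln(200/210) + (0.085 + ½·0.49²)·0.75] / (σ√T) = (-0.0488 + 0.1538) / 0.4244 = 0.2474 which rounds to 0.25
d₂ = 0.2474 − 0.4244 = -0.1769 which rounds to -0.18
e^(−rT) = e^(−0.085·0.75) = 0.9382
N(−d₂) = N(0.18) = 0.5714;  N(−d₁) = N(-0.25) = 0.4013
P = 210·0.9382·0.5714 − 200·0.4013 = 112.5784 − 80.2600 = 32.3184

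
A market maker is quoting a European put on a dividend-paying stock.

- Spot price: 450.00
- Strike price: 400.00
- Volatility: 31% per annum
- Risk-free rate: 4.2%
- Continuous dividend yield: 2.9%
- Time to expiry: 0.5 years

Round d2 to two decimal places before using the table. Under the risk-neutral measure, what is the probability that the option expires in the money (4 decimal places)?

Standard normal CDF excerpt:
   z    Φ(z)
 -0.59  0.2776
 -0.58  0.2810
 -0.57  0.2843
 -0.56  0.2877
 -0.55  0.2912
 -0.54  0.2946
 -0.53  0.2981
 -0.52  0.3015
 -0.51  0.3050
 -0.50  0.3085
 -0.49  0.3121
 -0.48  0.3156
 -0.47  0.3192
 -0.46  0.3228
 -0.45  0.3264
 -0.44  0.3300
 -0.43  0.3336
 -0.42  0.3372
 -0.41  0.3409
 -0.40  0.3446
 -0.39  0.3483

T = 0.5;  σ√T = 0.2192
d₁ = [ln(450/400) + (0.042 − 0.029 + ½·0.31²)·0.5] / (σ√T) = (0.1178 + 0.0305) / 0.2192 = 0.6766 which rounds to 0.68
d₂ = 0.6766 − 0.2192 = 0.4574 which rounds to 0.46
Risk-neutral Pr[S_T < K] = N(−d₂) = N(-0.46) = 0.3228

0.3228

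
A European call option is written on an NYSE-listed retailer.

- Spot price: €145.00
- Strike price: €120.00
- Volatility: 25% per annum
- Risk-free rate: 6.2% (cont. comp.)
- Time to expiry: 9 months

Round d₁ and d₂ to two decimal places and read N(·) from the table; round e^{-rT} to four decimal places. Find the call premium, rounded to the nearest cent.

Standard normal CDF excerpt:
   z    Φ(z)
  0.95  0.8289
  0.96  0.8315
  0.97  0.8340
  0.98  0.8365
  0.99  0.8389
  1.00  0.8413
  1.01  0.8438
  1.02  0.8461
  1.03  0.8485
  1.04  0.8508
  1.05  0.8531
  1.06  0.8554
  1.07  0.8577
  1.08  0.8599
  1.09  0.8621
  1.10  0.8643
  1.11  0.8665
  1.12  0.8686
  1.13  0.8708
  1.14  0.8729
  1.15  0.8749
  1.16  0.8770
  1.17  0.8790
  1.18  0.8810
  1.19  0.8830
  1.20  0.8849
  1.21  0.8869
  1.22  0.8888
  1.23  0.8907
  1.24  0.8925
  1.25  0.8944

σ√T = 0.25 × 0.8660 = 0.2165
d₁ = [ln(145/120) + (0.062 + 0.25²/2)·0.75] / 0.2165 = [0.1892 + 0.0699] / 0.2165 = 1.1971 ⇒ 1.20
d₂ = d₁ − σ√T = 1.1971 − 0.2165 = 0.9806 ⇒ 0.98
e^(−rT) = e^(−0.062·0.75) = 0.9546
C = 145·N(1.20) − 120·0.9546·N(0.98) = 145·0.8849 − 120·0.9546·0.8365 = 128.3105 − 95.8227 = 32.4878

€32.49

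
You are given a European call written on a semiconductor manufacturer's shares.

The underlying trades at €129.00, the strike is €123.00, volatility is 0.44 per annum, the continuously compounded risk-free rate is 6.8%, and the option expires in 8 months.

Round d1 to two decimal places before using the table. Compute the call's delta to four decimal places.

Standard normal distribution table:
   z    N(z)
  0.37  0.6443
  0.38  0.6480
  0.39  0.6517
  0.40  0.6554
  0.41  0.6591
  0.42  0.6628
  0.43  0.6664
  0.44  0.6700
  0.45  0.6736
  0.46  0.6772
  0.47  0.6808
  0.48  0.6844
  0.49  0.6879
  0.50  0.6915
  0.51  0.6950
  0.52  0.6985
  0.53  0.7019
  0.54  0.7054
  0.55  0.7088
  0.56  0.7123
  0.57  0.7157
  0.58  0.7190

σ√T = 0.44 × 0.8165 = 0.3593
ln(S/K) + (r + σ²/2)T = ln(129/123) + (0.068 + 0.44²/2)·0.6667 = 0.0476 + 0.1099 = 0.1575
d₁ = 0.1575 / 0.3593 = 0.4384 ⇒ 0.44
N(d₁) = N(0.44) = 0.6700
Δ_call = N(d₁) = 0.6700

0.6700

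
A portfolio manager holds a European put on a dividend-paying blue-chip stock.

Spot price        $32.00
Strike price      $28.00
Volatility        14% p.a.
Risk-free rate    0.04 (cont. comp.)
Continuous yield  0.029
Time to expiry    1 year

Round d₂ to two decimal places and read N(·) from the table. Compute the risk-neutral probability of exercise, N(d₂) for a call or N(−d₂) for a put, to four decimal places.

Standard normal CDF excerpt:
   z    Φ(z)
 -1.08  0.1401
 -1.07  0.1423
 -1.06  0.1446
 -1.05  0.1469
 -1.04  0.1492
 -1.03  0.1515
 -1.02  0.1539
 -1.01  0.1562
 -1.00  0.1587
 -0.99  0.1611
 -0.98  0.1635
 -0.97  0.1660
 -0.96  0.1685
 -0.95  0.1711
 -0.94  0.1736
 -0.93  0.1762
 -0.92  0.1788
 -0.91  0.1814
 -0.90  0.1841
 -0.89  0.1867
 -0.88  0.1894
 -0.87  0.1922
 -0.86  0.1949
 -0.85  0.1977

T = 1;  σ√T = 0.1400
d₁ = [ln(32/28) + (0.04 − 0.029 + ½·0.14²)·1] / (σ√T) = (0.1335 + 0.0208) / 0.1400 = 1.1024 ≈ 1.10
d₂ = 1.1024 − 0.1400 = 0.9624 ≈ 0.96
Pr(exercise) under Q = N(−d₂) = N(-0.96) = 0.1685

0.1685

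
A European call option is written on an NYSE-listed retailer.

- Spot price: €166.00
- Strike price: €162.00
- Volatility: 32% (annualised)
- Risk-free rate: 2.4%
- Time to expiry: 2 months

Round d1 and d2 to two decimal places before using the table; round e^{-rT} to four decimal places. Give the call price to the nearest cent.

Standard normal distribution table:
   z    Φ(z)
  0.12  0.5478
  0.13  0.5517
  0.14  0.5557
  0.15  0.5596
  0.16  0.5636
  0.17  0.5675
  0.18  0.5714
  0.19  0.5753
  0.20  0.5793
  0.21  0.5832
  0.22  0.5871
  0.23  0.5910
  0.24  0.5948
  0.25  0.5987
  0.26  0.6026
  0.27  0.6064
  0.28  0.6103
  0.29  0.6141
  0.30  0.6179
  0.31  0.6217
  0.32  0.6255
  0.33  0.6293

€11.02

σ√T = 0.32 × 0.4082 = 0.1306
d₁ = [ln(166/162) + (0.024 + 0.32²/2)·0.1667] / 0.1306 = [0.0244 + 0.0125] / 0.1306 = 0.2826 ⇒ 0.28
d₂ = d₁ − σ√T = 0.2826 − 0.1306 = 0.1520 ⇒ 0.15
exp(−rT) = exp(−0.024·0.1667) = 0.9960
N(d₁) = N(0.28) = 0.6103;  N(d₂) = N(0.15) = 0.5596
C = 166·0.6103 − 162·0.9960·0.5596 = 101.3098 − 90.2926 = 11.0172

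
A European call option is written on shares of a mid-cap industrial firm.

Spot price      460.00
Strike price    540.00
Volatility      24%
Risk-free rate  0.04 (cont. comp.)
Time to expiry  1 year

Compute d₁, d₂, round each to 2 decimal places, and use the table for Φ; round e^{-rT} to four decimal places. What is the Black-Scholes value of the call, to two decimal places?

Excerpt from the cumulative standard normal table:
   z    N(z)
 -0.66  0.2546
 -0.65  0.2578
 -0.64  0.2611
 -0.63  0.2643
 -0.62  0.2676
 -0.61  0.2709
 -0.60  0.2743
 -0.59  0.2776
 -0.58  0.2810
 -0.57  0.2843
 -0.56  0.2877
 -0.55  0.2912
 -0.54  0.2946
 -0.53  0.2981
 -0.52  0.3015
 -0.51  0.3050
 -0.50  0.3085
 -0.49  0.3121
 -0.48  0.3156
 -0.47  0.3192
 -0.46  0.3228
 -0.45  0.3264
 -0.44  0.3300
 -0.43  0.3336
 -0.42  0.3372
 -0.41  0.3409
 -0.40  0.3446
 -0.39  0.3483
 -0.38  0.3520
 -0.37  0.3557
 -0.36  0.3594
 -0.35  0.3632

σ√T = 0.24·√1 = 0.2400
d₁ = [ln(460/540) + (0.04 + 0.24²/2)·1] / 0.2400 = [-0.1603 + 0.0688] / 0.2400 = -0.3814 which rounds to -0.38
d₂ = d₁ − σ√T = -0.3814 − 0.2400 = -0.6214 which rounds to -0.62
e^(−rT) = e^(−0.04·1) = 0.9608
N(d₁) = N(-0.38) = 0.3520;  N(d₂) = N(-0.62) = 0.2676
C = 460·0.3520 − 540·0.9608·0.2676 = 161.9200 − 138.8394 = 23.0806

23.08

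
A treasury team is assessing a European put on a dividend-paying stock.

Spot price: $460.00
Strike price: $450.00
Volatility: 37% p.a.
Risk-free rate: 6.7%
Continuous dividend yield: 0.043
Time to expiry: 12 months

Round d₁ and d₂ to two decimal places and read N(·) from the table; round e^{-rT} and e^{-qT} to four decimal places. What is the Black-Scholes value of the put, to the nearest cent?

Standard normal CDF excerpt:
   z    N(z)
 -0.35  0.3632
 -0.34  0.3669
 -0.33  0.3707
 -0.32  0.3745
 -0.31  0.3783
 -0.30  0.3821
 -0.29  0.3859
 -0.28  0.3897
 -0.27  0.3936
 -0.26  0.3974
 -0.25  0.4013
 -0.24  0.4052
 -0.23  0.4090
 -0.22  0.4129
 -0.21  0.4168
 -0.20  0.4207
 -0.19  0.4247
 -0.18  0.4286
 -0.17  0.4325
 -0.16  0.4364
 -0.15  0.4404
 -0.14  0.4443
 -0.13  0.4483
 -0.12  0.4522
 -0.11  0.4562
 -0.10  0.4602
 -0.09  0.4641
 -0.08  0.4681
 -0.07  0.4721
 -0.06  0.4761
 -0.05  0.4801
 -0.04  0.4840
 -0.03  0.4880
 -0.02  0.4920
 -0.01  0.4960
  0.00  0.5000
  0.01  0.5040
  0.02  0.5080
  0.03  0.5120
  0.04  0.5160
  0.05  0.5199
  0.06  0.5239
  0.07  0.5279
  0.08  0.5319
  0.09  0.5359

$53.79

σ√T = 0.37·√1 = 0.3700
d₁ = [ln(460/450) + (0.067 − 0.043 + ½·0.37²)·1] / (σ√T) = (0.0220 + 0.0925) / 0.3700 = 0.3093 ⇒ 0.31
d₂ = 0.3093 − 0.3700 = -0.0607 ⇒ -0.06
exp(−qT) = exp(−0.043·1) = 0.9579;  exp(−rT) = exp(−0.067·1) = 0.9352
N(−d₂) = N(0.06) = 0.5239;  N(−d₁) = N(-0.31) = 0.3783
P = 450·0.9352·0.5239 − 460·0.9579·0.3783 = 220.4781 − 166.6918 = 53.7862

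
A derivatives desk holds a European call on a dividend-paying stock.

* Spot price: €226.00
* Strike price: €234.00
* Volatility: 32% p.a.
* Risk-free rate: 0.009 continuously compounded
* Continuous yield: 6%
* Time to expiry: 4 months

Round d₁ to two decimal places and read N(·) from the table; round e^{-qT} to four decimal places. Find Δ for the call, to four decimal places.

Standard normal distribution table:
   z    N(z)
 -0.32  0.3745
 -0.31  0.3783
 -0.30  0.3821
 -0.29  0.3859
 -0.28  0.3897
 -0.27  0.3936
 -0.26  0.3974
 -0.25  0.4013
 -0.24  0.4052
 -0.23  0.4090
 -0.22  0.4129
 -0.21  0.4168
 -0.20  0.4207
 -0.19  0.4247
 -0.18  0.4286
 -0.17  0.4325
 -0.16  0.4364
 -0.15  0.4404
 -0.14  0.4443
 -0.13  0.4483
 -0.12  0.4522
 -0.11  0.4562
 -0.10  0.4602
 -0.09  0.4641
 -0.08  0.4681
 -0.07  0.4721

T = 0.3333;  σ√T = 0.1848
d₁ = [ln(226/234) + (0.009 − 0.06 + ½·0.32²)·0.3333] / (σ√T) = (-0.0348 + 0.0001) / 0.1848 = -0.1879 ≈ -0.19
N(d₁) = N(-0.19) = 0.4247
Δ_call = e^(−qT)·N(d₁) = 0.9802·0.4247 = 0.4163

0.4163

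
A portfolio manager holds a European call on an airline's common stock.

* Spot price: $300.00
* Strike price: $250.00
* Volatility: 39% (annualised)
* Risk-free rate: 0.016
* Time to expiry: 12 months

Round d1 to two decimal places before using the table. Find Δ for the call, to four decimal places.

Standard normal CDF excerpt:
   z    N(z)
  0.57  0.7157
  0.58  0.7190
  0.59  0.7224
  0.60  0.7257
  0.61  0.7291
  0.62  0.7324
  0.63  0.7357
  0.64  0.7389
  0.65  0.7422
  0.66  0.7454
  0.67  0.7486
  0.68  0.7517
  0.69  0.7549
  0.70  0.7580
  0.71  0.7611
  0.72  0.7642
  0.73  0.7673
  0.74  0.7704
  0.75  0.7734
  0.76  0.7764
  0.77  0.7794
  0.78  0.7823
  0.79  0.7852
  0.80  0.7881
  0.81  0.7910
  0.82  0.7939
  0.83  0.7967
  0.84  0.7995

0.7580

T = 1;  σ√T = 0.3900
d₁ = [ln(300/250) + (0.016 + 0.39²/2)·1] / 0.3900 = [0.1823 + 0.0921] / 0.3900 = 0.7035 ≈ 0.70
N(d₁) = N(0.70) = 0.7580
Δ_call = N(d₁) = 0.7580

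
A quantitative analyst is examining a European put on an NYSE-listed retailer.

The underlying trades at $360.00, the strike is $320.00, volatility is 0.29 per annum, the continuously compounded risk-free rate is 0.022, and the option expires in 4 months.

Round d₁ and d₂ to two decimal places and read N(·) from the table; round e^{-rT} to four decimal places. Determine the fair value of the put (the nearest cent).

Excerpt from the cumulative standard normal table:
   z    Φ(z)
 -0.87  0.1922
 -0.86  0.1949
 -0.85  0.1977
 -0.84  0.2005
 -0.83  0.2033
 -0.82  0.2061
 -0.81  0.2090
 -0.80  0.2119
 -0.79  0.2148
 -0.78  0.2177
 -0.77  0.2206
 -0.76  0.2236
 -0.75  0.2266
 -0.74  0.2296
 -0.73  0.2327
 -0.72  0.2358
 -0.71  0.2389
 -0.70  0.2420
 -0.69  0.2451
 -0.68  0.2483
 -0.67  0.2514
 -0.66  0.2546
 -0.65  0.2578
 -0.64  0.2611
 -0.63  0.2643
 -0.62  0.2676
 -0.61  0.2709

T = 0.3333;  σ√T = 0.1674
d₁ = [ln(360/320) + (0.022 + 0.29²/2)·0.3333] / 0.1674 = [0.1178 + 0.0213] / 0.1674 = 0.8310 ⇒ 0.83
d₂ = d₁ − σ√T = 0.8310 − 0.1674 = 0.6636 ⇒ 0.66
exp(−rT) = exp(−0.022·0.3333) = 0.9927
P = 320·0.9927·N(-0.66) − 360·N(-0.83) = 320·0.9927·0.2546 − 360·0.2033 = 80.8773 − 73.1880 = 7.6893

$7.69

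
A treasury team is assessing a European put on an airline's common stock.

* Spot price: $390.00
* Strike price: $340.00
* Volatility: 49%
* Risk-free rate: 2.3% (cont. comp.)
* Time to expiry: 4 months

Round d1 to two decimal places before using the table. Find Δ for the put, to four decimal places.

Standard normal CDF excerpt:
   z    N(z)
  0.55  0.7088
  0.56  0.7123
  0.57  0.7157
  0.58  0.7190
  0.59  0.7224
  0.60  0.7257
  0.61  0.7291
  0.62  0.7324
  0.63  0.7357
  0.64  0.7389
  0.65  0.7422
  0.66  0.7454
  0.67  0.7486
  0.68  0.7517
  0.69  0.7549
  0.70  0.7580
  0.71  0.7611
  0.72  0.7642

T = 0.3333;  σ√T = 0.2829
d₁ = [ln(390/340) + (0.023 + 0.49²/2)·0.3333] / 0.2829 = [0.1372 + 0.0477] / 0.2829 = 0.6535 ≈ 0.65
N(d₁) = N(0.65) = 0.7422
Δ_put = N(d₁) − 1 = 0.7422 − 1 = -0.2578

-0.2578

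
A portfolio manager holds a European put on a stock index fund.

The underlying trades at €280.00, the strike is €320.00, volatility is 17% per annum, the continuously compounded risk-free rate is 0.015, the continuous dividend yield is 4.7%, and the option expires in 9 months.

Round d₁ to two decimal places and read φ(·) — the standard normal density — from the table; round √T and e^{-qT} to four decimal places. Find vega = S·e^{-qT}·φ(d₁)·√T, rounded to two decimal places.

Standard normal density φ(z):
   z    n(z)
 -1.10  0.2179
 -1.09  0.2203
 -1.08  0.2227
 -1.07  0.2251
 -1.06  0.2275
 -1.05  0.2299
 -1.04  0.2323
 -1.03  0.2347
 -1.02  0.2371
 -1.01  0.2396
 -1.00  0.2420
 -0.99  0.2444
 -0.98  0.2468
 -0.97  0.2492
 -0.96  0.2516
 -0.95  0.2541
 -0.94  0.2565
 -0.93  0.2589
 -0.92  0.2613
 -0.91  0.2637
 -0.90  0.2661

σ√T = 0.17·√0.75 = 0.1472
ln(S/K) + (r − q + σ²/2)T = ln(280/320) + (0.015 − 0.047 + 0.17²/2)·0.75 = -0.1335 − 0.0132 = -0.1467
d₁ = -0.1467 / 0.1472 = -0.9964 ⇒ -1.00
√T = √0.75 = 0.8660
φ(d₁) = φ(-1.00) = 0.2420
exp(−qT) = exp(−0.047·0.75) = 0.9654
vega = S·exp(−qT)·φ(d₁)·√T = 280·0.9654·0.2420·0.8660 = 56.6498

56.65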